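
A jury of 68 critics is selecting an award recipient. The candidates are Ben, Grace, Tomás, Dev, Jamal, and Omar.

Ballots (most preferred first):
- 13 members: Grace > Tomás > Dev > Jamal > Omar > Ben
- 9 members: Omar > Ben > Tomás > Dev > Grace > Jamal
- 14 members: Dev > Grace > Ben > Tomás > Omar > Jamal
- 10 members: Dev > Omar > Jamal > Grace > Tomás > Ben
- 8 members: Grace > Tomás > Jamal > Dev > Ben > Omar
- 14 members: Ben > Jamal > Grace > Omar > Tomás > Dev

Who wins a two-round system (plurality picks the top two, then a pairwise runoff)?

Round 1 first-place votes: Ben 14, Grace 21, Tomás 0, Dev 24, Jamal 0, Omar 9. Dev and Grace advance.
Runoff: Dev is ranked above Grace on 33 ballots, Grace above Dev on 35.

Grace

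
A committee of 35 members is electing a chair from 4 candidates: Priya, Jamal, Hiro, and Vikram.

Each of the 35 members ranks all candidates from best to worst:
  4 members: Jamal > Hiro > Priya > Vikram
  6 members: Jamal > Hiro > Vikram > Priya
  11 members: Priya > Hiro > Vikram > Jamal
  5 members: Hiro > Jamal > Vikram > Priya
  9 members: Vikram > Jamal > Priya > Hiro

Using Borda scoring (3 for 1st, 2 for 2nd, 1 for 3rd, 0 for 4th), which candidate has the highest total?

Jamal

Priya: 4×1 + 6×0 + 11×3 + 5×0 + 9×1 = 46
Jamal: 4×3 + 6×3 + 11×0 + 5×2 + 9×2 = 58
Hiro: 4×2 + 6×2 + 11×2 + 5×3 + 9×0 = 57
Vikram: 4×0 + 6×1 + 11×1 + 5×1 + 9×3 = 49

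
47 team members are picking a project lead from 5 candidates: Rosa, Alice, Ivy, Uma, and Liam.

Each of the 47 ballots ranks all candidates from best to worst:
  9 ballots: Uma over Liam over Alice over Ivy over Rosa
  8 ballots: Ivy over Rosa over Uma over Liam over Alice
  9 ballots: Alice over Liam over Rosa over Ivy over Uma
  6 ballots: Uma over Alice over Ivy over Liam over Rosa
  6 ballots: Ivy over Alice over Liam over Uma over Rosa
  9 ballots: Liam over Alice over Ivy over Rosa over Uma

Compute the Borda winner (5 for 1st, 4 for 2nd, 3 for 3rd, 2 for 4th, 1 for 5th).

Alice

Rosa: 9×1 + 8×4 + 9×3 + 6×1 + 6×1 + 9×2 = 98
Alice: 9×3 + 8×1 + 9×5 + 6×4 + 6×4 + 9×4 = 164
Ivy: 9×2 + 8×5 + 9×2 + 6×3 + 6×5 + 9×3 = 151
Uma: 9×5 + 8×3 + 9×1 + 6×5 + 6×2 + 9×1 = 129
Liam: 9×4 + 8×2 + 9×4 + 6×2 + 6×3 + 9×5 = 163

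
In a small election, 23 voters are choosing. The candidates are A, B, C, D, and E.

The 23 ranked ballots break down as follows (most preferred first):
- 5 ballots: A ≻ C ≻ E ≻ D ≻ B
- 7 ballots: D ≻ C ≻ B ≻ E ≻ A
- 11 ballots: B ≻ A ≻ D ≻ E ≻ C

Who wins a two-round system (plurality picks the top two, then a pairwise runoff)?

D

Round 1 first-place votes: A 5, B 11, C 0, D 7, E 0. B and D advance.
Runoff: B is ranked above D on 11 ballots, D above B on 12.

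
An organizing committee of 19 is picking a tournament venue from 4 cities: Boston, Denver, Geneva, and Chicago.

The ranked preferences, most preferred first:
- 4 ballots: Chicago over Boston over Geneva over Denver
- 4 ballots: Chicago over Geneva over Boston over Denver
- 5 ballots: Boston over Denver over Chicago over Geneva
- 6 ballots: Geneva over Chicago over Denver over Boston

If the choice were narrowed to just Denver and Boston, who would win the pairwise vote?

Boston

Denver is ranked above Boston on 6 ballots; Boston above Denver on 13.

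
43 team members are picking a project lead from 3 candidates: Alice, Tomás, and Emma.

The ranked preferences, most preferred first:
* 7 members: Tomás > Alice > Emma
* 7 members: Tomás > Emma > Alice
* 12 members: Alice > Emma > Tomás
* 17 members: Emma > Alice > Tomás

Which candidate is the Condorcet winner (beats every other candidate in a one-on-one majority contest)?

Emma vs Alice: 24–19
Emma vs Tomás: 29–14
Emma beats every other candidate.

Emma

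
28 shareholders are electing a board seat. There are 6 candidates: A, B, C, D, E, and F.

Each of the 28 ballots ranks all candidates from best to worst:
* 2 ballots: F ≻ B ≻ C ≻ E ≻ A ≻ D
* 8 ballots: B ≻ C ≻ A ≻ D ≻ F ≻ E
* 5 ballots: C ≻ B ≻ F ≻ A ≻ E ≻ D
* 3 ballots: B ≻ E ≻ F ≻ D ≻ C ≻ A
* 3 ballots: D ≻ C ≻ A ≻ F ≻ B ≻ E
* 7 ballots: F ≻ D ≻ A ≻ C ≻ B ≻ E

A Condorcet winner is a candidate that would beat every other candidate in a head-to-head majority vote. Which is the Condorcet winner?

C vs A: 21–7
C vs B: 15–13
C vs D: 15–13
C vs E: 25–3
C vs F: 16–12
C beats every other candidate.

C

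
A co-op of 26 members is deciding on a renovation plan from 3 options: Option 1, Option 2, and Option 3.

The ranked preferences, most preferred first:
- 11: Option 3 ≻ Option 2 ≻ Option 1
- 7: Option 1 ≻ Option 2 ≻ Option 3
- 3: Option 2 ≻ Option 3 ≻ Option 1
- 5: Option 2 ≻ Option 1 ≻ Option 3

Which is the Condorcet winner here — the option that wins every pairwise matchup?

Option 2 vs Option 1: 19–7
Option 2 vs Option 3: 15–11
Option 2 beats every other option.

Option 2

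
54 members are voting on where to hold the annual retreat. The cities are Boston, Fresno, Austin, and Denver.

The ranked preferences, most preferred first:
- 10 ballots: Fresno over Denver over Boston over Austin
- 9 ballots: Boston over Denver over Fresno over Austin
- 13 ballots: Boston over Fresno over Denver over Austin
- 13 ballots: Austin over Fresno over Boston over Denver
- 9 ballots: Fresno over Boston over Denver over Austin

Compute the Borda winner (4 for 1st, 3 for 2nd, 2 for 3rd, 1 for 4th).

Boston: 10×2 + 9×4 + 13×4 + 13×2 + 9×3 = 161
Fresno: 10×4 + 9×2 + 13×3 + 13×3 + 9×4 = 172
Austin: 10×1 + 9×1 + 13×1 + 13×4 + 9×1 = 93
Denver: 10×3 + 9×3 + 13×2 + 13×1 + 9×2 = 114

Fresno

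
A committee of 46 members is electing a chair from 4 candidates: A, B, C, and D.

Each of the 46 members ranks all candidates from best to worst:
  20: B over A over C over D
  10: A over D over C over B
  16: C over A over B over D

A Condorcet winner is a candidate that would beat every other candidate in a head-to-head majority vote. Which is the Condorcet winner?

A

A vs B: 26–20
A vs C: 30–16
A vs D: 46–0
A beats every other candidate.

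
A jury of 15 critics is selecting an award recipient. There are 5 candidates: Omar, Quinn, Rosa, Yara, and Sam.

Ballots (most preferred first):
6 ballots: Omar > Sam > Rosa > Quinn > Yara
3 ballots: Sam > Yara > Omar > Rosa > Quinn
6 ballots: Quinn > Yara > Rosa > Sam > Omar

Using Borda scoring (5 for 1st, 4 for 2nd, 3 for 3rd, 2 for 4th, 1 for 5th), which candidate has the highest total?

Omar: 6×5 + 3×3 + 6×1 = 45
Quinn: 6×2 + 3×1 + 6×5 = 45
Rosa: 6×3 + 3×2 + 6×3 = 42
Yara: 6×1 + 3×4 + 6×4 = 42
Sam: 6×4 + 3×5 + 6×2 = 51

Sam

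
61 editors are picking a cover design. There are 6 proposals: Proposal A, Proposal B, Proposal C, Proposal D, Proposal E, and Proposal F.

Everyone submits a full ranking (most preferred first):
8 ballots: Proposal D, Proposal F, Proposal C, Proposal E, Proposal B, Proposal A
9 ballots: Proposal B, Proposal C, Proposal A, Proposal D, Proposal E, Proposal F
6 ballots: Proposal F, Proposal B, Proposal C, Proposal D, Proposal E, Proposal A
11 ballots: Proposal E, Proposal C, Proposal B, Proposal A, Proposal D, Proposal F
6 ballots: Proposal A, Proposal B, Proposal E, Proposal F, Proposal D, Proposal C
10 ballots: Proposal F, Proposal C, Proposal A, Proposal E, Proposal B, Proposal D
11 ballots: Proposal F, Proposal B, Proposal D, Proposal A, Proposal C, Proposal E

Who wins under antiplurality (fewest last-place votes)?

Proposal B

Last-place votes: Proposal A 14, Proposal B 0, Proposal C 6, Proposal D 10, Proposal E 11, Proposal F 20.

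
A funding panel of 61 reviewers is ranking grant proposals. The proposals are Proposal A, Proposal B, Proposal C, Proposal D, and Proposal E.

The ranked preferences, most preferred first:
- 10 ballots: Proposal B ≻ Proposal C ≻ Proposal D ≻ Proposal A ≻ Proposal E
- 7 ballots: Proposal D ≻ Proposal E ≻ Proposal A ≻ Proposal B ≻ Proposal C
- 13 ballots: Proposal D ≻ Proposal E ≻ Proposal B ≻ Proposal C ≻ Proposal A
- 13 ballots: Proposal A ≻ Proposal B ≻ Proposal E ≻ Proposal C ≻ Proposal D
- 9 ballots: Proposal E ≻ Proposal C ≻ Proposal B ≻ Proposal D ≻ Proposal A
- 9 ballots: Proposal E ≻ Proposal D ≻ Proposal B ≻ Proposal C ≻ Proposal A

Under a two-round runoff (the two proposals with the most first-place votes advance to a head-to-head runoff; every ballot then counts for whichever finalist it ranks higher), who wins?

Round 1 first-place votes: Proposal A 13, Proposal B 10, Proposal C 0, Proposal D 20, Proposal E 18. Proposal D and Proposal E advance.
Runoff: Proposal D is ranked above Proposal E on 30 ballots, Proposal E above Proposal D on 31.

Proposal E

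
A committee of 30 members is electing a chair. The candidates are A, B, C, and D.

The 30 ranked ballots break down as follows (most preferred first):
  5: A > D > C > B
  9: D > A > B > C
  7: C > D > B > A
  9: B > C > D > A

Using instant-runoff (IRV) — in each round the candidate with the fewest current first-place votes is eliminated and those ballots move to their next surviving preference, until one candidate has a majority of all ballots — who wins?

Round 1: A 5, B 9, C 7, D 9. A eliminated.
Round 2: B 9, C 7, D 14. C eliminated.
Round 3: B 9, D 21. D has a majority (≥16).

D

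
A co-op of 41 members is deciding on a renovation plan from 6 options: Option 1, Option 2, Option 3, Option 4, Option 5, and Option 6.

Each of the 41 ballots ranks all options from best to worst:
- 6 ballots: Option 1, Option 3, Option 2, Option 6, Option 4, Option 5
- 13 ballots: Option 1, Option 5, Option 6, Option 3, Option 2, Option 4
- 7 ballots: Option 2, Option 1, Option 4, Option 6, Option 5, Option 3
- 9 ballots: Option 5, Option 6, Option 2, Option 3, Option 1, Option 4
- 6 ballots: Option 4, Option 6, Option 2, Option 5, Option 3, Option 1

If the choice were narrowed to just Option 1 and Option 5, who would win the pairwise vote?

Option 1

Option 1 is ranked above Option 5 on 26 ballots; Option 5 above Option 1 on 15.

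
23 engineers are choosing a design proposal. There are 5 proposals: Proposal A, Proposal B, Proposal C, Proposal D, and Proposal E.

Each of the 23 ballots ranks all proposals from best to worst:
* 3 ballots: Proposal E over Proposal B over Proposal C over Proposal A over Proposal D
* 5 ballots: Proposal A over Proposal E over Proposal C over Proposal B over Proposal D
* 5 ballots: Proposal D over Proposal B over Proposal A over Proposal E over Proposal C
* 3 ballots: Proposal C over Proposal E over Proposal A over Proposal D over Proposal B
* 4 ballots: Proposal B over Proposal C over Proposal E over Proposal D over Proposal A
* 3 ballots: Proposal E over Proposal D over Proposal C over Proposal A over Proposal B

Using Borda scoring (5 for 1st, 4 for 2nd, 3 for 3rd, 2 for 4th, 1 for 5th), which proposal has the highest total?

Proposal A: 3×2 + 5×5 + 5×3 + 3×3 + 4×1 + 3×2 = 65
Proposal B: 3×4 + 5×2 + 5×4 + 3×1 + 4×5 + 3×1 = 68
Proposal C: 3×3 + 5×3 + 5×1 + 3×5 + 4×4 + 3×3 = 69
Proposal D: 3×1 + 5×1 + 5×5 + 3×2 + 4×2 + 3×4 = 59
Proposal E: 3×5 + 5×4 + 5×2 + 3×4 + 4×3 + 3×5 = 84

Proposal E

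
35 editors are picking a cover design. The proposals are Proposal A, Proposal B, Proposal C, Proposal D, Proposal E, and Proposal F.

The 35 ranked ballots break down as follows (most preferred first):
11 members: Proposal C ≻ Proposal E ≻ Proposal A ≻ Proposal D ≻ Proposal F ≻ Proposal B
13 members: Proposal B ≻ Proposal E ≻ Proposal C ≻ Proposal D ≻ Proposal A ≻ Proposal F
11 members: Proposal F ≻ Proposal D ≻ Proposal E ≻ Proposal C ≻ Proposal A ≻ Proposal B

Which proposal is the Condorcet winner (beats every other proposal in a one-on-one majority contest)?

Proposal E vs Proposal A: 35–0
Proposal E vs Proposal B: 22–13
Proposal E vs Proposal C: 24–11
Proposal E vs Proposal D: 24–11
Proposal E vs Proposal F: 24–11
Proposal E beats every other proposal.

Proposal E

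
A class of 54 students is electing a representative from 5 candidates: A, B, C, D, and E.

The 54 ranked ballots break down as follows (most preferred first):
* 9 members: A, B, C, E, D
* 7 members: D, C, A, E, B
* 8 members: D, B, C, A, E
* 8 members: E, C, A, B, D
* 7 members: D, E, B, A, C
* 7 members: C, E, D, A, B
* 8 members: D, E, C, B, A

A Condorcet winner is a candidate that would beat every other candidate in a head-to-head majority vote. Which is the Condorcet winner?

D

D vs A: 37–17
D vs B: 37–17
D vs C: 30–24
D vs E: 30–24
D beats every other candidate.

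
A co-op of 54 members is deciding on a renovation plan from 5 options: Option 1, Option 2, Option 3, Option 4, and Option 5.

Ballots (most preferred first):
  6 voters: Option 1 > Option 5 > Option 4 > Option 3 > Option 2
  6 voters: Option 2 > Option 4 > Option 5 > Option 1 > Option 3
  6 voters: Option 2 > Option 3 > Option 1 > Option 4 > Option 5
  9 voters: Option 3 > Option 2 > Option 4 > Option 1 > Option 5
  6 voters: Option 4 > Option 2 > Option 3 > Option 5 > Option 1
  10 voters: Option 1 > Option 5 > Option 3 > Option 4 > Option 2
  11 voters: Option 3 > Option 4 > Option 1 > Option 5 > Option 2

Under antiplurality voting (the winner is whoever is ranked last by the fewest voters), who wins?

Option 4

Last-place votes: Option 1 6, Option 2 27, Option 3 6, Option 4 0, Option 5 15.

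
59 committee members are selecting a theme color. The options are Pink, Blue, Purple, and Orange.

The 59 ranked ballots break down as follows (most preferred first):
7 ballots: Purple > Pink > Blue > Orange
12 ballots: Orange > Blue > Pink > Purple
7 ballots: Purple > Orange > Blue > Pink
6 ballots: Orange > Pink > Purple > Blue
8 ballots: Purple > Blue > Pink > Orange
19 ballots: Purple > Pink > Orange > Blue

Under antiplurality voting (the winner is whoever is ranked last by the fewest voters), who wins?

Last-place votes: Pink 7, Blue 25, Purple 12, Orange 15.

Pink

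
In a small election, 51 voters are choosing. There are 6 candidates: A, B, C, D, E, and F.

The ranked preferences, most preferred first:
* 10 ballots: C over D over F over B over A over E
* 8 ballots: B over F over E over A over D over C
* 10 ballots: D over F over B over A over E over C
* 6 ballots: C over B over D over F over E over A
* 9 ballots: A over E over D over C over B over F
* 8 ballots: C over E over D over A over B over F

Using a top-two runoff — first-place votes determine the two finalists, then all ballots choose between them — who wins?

D

Round 1 first-place votes: A 9, B 8, C 24, D 10, E 0, F 0. C and D advance.
Runoff: C is ranked above D on 24 ballots, D above C on 27.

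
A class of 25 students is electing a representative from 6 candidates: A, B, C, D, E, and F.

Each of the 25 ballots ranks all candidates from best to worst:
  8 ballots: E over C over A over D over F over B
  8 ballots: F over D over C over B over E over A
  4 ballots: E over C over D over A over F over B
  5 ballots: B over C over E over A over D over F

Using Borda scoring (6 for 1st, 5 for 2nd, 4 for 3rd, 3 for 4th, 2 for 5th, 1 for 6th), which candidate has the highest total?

C

A: 8×4 + 8×1 + 4×3 + 5×3 = 67
B: 8×1 + 8×3 + 4×1 + 5×6 = 66
C: 8×5 + 8×4 + 4×5 + 5×5 = 117
D: 8×3 + 8×5 + 4×4 + 5×2 = 90
E: 8×6 + 8×2 + 4×6 + 5×4 = 108
F: 8×2 + 8×6 + 4×2 + 5×1 = 77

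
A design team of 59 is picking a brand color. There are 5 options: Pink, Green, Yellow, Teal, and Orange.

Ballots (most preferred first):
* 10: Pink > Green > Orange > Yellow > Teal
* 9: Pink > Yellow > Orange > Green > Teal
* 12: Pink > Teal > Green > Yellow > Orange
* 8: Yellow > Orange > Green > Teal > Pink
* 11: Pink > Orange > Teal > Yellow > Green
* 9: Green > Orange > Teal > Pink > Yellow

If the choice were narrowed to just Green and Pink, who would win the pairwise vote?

Pink

Green is ranked above Pink on 17 ballots; Pink above Green on 42.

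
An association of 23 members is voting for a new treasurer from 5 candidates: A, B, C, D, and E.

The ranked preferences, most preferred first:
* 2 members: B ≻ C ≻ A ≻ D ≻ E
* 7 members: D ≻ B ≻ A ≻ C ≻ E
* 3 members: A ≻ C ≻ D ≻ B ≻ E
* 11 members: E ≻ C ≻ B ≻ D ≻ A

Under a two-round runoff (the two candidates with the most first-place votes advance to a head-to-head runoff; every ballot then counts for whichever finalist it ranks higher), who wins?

D

Round 1 first-place votes: A 3, B 2, C 0, D 7, E 11. E and D advance.
Runoff: E is ranked above D on 11 ballots, D above E on 12.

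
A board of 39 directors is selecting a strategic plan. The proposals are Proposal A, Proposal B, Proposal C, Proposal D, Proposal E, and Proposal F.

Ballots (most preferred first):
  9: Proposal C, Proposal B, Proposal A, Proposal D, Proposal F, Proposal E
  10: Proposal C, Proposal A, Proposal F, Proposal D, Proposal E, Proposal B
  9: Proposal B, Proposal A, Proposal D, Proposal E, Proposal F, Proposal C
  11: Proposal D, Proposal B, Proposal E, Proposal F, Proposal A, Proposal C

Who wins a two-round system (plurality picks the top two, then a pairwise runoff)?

Proposal D

Round 1 first-place votes: Proposal A 0, Proposal B 9, Proposal C 19, Proposal D 11, Proposal E 0, Proposal F 0. Proposal C and Proposal D advance.
Runoff: Proposal C is ranked above Proposal D on 19 ballots, Proposal D above Proposal C on 20.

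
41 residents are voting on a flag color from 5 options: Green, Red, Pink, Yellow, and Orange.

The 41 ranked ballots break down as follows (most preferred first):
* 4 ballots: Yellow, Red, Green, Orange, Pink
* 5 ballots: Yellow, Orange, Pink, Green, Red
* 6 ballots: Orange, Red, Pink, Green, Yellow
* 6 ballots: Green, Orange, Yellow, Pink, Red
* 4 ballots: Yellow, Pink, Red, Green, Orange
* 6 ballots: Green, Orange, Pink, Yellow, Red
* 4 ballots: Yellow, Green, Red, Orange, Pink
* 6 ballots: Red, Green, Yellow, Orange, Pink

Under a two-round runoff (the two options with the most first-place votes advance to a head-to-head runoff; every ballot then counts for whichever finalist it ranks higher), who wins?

Round 1 first-place votes: Green 12, Red 6, Pink 0, Yellow 17, Orange 6. Yellow and Green advance.
Runoff: Yellow is ranked above Green on 17 ballots, Green above Yellow on 24.

Green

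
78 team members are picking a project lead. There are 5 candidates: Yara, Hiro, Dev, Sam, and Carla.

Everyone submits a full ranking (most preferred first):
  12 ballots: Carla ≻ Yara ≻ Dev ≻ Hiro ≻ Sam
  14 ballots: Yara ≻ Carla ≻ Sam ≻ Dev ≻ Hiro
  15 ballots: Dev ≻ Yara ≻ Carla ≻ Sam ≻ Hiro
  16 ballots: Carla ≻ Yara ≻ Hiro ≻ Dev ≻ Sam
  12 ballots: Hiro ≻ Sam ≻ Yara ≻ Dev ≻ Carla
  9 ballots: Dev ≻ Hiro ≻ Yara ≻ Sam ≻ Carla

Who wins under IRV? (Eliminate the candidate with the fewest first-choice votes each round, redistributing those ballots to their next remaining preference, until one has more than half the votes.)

Yara

Round 1: Yara 14, Hiro 12, Dev 24, Sam 0, Carla 28. Sam eliminated.
Round 2: Yara 14, Hiro 12, Dev 24, Carla 28. Hiro eliminated.
Round 3: Yara 26, Dev 24, Carla 28. Dev eliminated.
Round 4: Yara 50, Carla 28. Yara has a majority (≥40).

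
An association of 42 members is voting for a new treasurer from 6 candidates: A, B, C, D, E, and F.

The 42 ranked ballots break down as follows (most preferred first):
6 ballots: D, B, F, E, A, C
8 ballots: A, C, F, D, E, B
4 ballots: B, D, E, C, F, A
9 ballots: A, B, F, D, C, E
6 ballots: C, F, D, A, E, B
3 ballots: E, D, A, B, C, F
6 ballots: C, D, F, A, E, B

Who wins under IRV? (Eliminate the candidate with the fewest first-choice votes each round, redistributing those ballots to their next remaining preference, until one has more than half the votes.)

D

Round 1: A 17, B 4, C 12, D 6, E 3, F 0. F eliminated.
Round 2: A 17, B 4, C 12, D 6, E 3. E eliminated.
Round 3: A 17, B 4, C 12, D 9. B eliminated.
Round 4: A 17, C 12, D 13. C eliminated.
Round 5: A 17, D 25. D has a majority (≥22).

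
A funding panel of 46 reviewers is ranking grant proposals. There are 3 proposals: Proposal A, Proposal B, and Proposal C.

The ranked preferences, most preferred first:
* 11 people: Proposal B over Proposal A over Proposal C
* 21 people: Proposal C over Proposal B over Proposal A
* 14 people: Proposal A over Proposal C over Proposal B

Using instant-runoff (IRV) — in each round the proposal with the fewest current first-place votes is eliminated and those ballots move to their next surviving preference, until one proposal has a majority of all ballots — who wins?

Proposal A

Round 1: Proposal A 14, Proposal B 11, Proposal C 21. Proposal B eliminated.
Round 2: Proposal A 25, Proposal C 21. Proposal A has a majority (≥24).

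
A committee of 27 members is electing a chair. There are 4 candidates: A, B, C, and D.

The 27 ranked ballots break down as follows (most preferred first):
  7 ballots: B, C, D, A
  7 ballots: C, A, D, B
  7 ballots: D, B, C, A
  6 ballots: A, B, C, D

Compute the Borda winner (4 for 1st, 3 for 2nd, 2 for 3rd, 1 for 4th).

C

A: 7×1 + 7×3 + 7×1 + 6×4 = 59
B: 7×4 + 7×1 + 7×3 + 6×3 = 74
C: 7×3 + 7×4 + 7×2 + 6×2 = 75
D: 7×2 + 7×2 + 7×4 + 6×1 = 62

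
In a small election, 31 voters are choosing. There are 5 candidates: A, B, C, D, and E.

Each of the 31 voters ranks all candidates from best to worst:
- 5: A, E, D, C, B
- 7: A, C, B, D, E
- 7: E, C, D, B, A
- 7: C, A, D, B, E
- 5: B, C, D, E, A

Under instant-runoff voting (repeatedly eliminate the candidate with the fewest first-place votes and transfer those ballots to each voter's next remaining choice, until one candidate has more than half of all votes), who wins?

Round 1: A 12, B 5, C 7, D 0, E 7. D eliminated.
Round 2: A 12, B 5, C 7, E 7. B eliminated.
Round 3: A 12, C 12, E 7. E eliminated.
Round 4: A 12, C 19. C has a majority (≥16).

C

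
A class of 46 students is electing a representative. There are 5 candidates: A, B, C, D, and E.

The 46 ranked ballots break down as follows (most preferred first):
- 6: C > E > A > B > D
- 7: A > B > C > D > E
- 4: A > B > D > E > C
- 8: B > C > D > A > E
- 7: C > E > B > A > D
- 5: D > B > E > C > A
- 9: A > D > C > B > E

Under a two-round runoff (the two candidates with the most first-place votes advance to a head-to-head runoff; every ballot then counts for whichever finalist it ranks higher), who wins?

Round 1 first-place votes: A 20, B 8, C 13, D 5, E 0. A and C advance.
Runoff: A is ranked above C on 20 ballots, C above A on 26.

C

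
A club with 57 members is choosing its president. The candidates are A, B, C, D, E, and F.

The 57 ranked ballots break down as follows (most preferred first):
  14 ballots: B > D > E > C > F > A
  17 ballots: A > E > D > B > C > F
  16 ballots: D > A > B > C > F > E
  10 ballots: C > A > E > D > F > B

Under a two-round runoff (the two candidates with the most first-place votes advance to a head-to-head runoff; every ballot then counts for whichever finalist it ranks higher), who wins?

D

Round 1 first-place votes: A 17, B 14, C 10, D 16, E 0, F 0. A and D advance.
Runoff: A is ranked above D on 27 ballots, D above A on 30.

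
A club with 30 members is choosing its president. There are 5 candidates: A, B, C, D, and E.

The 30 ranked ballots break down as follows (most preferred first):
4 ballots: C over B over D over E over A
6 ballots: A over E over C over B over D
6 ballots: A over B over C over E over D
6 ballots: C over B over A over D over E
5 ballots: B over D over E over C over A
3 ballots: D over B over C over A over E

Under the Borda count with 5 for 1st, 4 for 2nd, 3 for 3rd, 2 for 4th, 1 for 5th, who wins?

B

A: 4×1 + 6×5 + 6×5 + 6×3 + 5×1 + 3×2 = 93
B: 4×4 + 6×2 + 6×4 + 6×4 + 5×5 + 3×4 = 113
C: 4×5 + 6×3 + 6×3 + 6×5 + 5×2 + 3×3 = 105
D: 4×3 + 6×1 + 6×1 + 6×2 + 5×4 + 3×5 = 71
E: 4×2 + 6×4 + 6×2 + 6×1 + 5×3 + 3×1 = 68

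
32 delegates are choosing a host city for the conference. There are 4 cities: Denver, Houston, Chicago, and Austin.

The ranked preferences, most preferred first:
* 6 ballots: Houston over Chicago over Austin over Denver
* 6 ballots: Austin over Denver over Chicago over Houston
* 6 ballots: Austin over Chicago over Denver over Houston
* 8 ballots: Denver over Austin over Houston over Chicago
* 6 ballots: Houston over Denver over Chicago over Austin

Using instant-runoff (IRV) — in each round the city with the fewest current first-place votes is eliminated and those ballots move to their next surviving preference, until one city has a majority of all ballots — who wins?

Austin

Round 1: Denver 8, Houston 12, Chicago 0, Austin 12. Chicago eliminated.
Round 2: Denver 8, Houston 12, Austin 12. Denver eliminated.
Round 3: Houston 12, Austin 20. Austin has a majority (≥17).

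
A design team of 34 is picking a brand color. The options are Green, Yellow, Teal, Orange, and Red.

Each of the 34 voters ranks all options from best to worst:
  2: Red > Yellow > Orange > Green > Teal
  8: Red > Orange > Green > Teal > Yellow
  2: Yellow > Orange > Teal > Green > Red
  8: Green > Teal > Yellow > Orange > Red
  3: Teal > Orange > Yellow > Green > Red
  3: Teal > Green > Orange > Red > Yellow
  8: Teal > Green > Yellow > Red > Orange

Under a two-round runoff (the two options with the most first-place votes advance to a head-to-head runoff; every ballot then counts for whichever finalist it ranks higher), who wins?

Teal

Round 1 first-place votes: Green 8, Yellow 2, Teal 14, Orange 0, Red 10. Teal and Red advance.
Runoff: Teal is ranked above Red on 24 ballots, Red above Teal on 10.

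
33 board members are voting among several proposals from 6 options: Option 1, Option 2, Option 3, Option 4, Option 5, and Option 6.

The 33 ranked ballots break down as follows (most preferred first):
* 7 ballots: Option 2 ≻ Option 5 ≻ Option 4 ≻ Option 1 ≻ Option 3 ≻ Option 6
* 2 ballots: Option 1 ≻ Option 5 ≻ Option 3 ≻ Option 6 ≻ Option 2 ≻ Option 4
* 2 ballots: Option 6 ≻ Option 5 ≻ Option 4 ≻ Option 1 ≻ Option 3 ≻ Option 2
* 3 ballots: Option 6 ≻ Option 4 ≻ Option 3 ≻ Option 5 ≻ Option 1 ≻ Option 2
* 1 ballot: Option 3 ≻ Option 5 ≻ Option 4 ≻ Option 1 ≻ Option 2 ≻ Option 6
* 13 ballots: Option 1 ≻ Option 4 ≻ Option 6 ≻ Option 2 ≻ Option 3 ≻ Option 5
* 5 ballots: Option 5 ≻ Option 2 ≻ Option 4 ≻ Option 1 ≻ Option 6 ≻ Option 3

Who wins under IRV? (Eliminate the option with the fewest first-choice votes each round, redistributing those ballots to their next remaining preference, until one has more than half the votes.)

Option 5

Round 1: Option 1 15, Option 2 7, Option 3 1, Option 4 0, Option 5 5, Option 6 5. Option 4 eliminated.
Round 2: Option 1 15, Option 2 7, Option 3 1, Option 5 5, Option 6 5. Option 3 eliminated.
Round 3: Option 1 15, Option 2 7, Option 5 6, Option 6 5. Option 6 eliminated.
Round 4: Option 1 15, Option 2 7, Option 5 11. Option 2 eliminated.
Round 5: Option 1 15, Option 5 18. Option 5 has a majority (≥17).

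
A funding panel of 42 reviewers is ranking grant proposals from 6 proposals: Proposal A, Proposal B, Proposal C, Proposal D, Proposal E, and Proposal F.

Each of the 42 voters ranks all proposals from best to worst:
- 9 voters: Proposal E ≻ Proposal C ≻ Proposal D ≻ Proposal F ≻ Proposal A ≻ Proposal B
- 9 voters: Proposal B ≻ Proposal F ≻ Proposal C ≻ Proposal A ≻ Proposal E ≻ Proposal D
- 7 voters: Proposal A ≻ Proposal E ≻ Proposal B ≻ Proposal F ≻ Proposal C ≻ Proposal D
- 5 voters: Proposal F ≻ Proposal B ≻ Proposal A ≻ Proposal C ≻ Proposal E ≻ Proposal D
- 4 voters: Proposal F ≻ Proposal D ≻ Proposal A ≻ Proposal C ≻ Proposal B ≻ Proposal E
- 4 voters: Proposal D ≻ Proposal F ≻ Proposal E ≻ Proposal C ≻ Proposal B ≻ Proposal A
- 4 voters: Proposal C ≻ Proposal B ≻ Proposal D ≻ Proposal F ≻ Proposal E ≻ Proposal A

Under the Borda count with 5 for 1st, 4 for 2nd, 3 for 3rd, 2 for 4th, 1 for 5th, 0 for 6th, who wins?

Proposal A: 9×1 + 9×2 + 7×5 + 5×3 + 4×3 + 4×0 + 4×0 = 89
Proposal B: 9×0 + 9×5 + 7×3 + 5×4 + 4×1 + 4×1 + 4×4 = 110
Proposal C: 9×4 + 9×3 + 7×1 + 5×2 + 4×2 + 4×2 + 4×5 = 116
Proposal D: 9×3 + 9×0 + 7×0 + 5×0 + 4×4 + 4×5 + 4×3 = 75
Proposal E: 9×5 + 9×1 + 7×4 + 5×1 + 4×0 + 4×3 + 4×1 = 103
Proposal F: 9×2 + 9×4 + 7×2 + 5×5 + 4×5 + 4×4 + 4×2 = 137

Proposal F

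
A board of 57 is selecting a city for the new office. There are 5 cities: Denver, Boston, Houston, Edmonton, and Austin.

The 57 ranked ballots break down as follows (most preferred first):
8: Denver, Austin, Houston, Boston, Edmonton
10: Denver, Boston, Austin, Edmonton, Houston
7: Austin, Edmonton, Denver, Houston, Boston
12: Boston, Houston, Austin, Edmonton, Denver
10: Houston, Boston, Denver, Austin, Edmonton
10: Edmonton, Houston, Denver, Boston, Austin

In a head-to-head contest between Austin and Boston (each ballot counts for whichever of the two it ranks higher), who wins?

Austin is ranked above Boston on 15 ballots; Boston above Austin on 42.

Boston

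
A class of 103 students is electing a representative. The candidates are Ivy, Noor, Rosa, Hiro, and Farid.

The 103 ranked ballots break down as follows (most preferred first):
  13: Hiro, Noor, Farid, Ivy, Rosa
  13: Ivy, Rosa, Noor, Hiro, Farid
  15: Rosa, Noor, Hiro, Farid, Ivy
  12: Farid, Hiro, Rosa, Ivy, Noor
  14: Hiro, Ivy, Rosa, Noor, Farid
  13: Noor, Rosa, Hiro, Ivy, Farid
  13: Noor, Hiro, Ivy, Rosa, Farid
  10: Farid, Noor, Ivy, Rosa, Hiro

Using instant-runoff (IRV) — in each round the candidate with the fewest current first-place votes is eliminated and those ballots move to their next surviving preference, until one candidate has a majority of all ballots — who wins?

Noor

Round 1: Ivy 13, Noor 26, Rosa 15, Hiro 27, Farid 22. Ivy eliminated.
Round 2: Noor 26, Rosa 28, Hiro 27, Farid 22. Farid eliminated.
Round 3: Noor 36, Rosa 28, Hiro 39. Rosa eliminated.
Round 4: Noor 64, Hiro 39. Noor has a majority (≥52).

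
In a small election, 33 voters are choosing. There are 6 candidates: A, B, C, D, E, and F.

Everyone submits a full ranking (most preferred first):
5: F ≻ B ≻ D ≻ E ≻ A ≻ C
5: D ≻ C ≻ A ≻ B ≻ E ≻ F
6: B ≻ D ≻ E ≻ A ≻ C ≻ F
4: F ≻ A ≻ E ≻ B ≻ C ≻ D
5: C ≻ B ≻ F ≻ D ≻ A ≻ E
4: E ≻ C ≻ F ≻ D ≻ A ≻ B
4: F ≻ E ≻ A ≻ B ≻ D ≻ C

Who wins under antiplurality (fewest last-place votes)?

A

Last-place votes: A 0, B 4, C 9, D 4, E 5, F 11.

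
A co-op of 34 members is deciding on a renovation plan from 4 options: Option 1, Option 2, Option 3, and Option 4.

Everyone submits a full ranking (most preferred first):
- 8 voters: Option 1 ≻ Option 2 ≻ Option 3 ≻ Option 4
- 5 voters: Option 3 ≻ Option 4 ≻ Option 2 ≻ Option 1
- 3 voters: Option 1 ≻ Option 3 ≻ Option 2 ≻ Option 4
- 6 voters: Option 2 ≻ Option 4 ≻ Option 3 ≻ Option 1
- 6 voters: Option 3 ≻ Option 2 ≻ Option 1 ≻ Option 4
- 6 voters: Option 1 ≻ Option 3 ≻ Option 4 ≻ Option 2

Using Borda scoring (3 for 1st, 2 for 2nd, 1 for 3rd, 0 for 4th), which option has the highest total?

Option 1: 8×3 + 5×0 + 3×3 + 6×0 + 6×1 + 6×3 = 57
Option 2: 8×2 + 5×1 + 3×1 + 6×3 + 6×2 + 6×0 = 54
Option 3: 8×1 + 5×3 + 3×2 + 6×1 + 6×3 + 6×2 = 65
Option 4: 8×0 + 5×2 + 3×0 + 6×2 + 6×0 + 6×1 = 28

Option 3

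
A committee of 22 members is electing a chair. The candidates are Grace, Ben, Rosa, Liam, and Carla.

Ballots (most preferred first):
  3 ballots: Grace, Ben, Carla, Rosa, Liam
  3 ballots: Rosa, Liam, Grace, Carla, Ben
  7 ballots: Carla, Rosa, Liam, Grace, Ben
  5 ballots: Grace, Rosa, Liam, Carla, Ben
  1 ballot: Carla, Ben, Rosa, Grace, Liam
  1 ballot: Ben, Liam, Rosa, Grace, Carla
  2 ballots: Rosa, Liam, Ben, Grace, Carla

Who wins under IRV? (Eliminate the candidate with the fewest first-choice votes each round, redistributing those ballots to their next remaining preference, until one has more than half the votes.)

Grace

Round 1: Grace 8, Ben 1, Rosa 5, Liam 0, Carla 8. Liam eliminated.
Round 2: Grace 8, Ben 1, Rosa 5, Carla 8. Ben eliminated.
Round 3: Grace 8, Rosa 6, Carla 8. Rosa eliminated.
Round 4: Grace 14, Carla 8. Grace has a majority (≥12).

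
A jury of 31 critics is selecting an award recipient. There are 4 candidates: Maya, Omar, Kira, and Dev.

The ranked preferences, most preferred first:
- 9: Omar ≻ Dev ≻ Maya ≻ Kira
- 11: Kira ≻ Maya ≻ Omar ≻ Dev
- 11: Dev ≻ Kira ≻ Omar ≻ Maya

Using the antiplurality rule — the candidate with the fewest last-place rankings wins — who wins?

Omar

Last-place votes: Maya 11, Omar 0, Kira 9, Dev 11.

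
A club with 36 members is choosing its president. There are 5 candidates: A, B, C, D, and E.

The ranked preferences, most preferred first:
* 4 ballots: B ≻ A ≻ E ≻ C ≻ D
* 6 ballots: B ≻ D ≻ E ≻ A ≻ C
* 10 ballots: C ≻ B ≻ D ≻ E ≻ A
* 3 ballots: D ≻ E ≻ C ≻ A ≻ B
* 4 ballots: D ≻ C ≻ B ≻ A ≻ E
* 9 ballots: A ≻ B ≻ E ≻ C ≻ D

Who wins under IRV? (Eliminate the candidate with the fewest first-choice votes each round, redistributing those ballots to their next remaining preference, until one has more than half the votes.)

Round 1: A 9, B 10, C 10, D 7, E 0. E eliminated.
Round 2: A 9, B 10, C 10, D 7. D eliminated.
Round 3: A 9, B 10, C 17. A eliminated.
Round 4: B 19, C 17. B has a majority (≥19).

B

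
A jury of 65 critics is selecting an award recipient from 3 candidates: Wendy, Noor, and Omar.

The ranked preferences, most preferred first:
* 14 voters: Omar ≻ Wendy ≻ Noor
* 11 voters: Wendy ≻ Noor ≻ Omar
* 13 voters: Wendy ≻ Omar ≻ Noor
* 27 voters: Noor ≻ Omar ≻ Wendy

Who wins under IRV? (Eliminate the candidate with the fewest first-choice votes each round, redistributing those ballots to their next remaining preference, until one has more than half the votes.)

Wendy

Round 1: Wendy 24, Noor 27, Omar 14. Omar eliminated.
Round 2: Wendy 38, Noor 27. Wendy has a majority (≥33).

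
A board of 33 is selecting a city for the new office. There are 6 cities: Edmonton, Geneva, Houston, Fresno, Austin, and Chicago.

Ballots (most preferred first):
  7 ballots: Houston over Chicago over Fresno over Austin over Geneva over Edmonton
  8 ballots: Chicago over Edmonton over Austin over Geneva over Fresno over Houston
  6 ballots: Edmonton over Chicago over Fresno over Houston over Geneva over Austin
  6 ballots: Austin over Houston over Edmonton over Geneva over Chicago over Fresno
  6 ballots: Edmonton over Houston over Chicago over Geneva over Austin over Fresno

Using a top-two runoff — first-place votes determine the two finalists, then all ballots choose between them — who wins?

Round 1 first-place votes: Edmonton 12, Geneva 0, Houston 7, Fresno 0, Austin 6, Chicago 8. Edmonton and Chicago advance.
Runoff: Edmonton is ranked above Chicago on 18 ballots, Chicago above Edmonton on 15.

Edmonton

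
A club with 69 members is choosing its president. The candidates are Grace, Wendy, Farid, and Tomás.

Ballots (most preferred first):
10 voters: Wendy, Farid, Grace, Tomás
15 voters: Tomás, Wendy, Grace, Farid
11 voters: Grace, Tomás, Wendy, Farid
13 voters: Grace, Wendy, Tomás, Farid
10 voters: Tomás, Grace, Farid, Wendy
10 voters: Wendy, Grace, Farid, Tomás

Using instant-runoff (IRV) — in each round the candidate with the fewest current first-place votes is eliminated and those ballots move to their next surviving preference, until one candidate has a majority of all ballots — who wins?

Round 1: Grace 24, Wendy 20, Farid 0, Tomás 25. Farid eliminated.
Round 2: Grace 24, Wendy 20, Tomás 25. Wendy eliminated.
Round 3: Grace 44, Tomás 25. Grace has a majority (≥35).

Grace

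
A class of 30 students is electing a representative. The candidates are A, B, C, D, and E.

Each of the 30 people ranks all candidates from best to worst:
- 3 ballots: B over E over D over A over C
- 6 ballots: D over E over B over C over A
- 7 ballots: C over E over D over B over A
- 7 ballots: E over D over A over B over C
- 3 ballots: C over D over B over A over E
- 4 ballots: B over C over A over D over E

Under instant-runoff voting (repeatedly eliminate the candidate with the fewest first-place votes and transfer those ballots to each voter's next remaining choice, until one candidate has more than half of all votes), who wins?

E

Round 1: A 0, B 7, C 10, D 6, E 7. A eliminated.
Round 2: B 7, C 10, D 6, E 7. D eliminated.
Round 3: B 7, C 10, E 13. B eliminated.
Round 4: C 14, E 16. E has a majority (≥16).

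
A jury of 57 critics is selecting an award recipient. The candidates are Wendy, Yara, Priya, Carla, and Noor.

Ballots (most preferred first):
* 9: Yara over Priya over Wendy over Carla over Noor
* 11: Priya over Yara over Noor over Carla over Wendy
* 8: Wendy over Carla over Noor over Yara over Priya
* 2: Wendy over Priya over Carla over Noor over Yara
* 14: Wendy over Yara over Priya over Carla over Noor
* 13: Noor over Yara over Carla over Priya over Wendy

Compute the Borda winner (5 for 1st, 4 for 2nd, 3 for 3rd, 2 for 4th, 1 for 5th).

Yara

Wendy: 9×3 + 11×1 + 8×5 + 2×5 + 14×5 + 13×1 = 171
Yara: 9×5 + 11×4 + 8×2 + 2×1 + 14×4 + 13×4 = 215
Priya: 9×4 + 11×5 + 8×1 + 2×4 + 14×3 + 13×2 = 175
Carla: 9×2 + 11×2 + 8×4 + 2×3 + 14×2 + 13×3 = 145
Noor: 9×1 + 11×3 + 8×3 + 2×2 + 14×1 + 13×5 = 149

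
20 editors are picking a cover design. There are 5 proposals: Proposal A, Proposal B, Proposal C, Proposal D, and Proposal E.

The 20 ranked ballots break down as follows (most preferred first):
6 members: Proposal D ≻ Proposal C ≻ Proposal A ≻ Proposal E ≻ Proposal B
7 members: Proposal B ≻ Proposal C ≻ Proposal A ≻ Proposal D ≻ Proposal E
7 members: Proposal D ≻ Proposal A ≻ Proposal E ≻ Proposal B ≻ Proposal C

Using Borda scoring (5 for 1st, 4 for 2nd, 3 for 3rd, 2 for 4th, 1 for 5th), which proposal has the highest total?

Proposal D

Proposal A: 6×3 + 7×3 + 7×4 = 67
Proposal B: 6×1 + 7×5 + 7×2 = 55
Proposal C: 6×4 + 7×4 + 7×1 = 59
Proposal D: 6×5 + 7×2 + 7×5 = 79
Proposal E: 6×2 + 7×1 + 7×3 = 40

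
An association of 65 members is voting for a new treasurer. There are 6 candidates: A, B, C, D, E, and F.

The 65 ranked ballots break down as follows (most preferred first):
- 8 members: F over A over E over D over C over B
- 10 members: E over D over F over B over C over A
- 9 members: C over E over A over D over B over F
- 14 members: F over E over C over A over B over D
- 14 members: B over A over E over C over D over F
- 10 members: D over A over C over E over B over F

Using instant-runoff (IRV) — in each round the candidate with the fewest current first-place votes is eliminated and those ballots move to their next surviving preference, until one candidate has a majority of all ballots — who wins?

Round 1: A 0, B 14, C 9, D 10, E 10, F 22. A eliminated.
Round 2: B 14, C 9, D 10, E 10, F 22. C eliminated.
Round 3: B 14, D 10, E 19, F 22. D eliminated.
Round 4: B 14, E 29, F 22. B eliminated.
Round 5: E 43, F 22. E has a majority (≥33).

E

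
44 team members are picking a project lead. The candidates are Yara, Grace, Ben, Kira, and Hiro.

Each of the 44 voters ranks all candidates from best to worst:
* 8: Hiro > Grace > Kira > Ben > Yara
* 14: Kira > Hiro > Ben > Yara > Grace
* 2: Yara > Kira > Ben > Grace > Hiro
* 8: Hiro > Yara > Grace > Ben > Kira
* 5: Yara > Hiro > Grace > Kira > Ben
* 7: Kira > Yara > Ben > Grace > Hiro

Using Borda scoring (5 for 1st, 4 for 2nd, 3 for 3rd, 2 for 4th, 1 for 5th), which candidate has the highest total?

Hiro

Yara: 8×1 + 14×2 + 2×5 + 8×4 + 5×5 + 7×4 = 131
Grace: 8×4 + 14×1 + 2×2 + 8×3 + 5×3 + 7×2 = 103
Ben: 8×2 + 14×3 + 2×3 + 8×2 + 5×1 + 7×3 = 106
Kira: 8×3 + 14×5 + 2×4 + 8×1 + 5×2 + 7×5 = 155
Hiro: 8×5 + 14×4 + 2×1 + 8×5 + 5×4 + 7×1 = 165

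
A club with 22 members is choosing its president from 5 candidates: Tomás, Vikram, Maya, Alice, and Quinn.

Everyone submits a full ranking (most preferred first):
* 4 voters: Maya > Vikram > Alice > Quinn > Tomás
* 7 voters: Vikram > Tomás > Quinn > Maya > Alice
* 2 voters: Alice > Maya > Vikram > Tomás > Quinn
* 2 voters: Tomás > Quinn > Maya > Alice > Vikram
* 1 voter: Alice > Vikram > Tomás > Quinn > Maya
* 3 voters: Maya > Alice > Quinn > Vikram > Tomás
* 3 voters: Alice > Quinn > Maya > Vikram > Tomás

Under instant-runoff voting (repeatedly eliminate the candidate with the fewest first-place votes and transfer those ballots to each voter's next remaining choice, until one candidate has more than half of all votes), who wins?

Round 1: Tomás 2, Vikram 7, Maya 7, Alice 6, Quinn 0. Quinn eliminated.
Round 2: Tomás 2, Vikram 7, Maya 7, Alice 6. Tomás eliminated.
Round 3: Vikram 7, Maya 9, Alice 6. Alice eliminated.
Round 4: Vikram 8, Maya 14. Maya has a majority (≥12).

Maya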